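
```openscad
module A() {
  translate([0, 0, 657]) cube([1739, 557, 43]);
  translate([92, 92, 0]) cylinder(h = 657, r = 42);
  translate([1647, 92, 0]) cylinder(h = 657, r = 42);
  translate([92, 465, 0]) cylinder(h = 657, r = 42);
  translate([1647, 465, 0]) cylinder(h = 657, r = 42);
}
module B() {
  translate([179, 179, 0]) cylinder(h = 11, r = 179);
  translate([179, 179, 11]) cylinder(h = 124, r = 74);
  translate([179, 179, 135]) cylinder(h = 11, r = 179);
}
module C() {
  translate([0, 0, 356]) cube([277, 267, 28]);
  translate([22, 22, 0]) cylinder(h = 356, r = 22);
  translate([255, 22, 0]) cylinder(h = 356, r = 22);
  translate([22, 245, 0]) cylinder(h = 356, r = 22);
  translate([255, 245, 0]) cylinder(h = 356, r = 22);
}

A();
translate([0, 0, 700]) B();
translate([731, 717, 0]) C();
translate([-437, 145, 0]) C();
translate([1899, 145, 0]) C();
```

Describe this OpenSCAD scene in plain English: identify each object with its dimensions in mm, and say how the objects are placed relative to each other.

A is a table: top 1739 mm (x) × 557 mm (y), 43 mm thick, upper face at z = 700 mm, on four round legs of 84 mm diameter, each leg's bounding box inset 50 mm from the nearest pair of top edges, running from z = 0 to the bottom of the top.

B is a spool: two coaxial disc flanges of radius 179 mm and thickness 11 mm, joined by a core cylinder of radius 74 mm and height 124 mm. The lower flange rests on z = 0 and the three cylinders share a vertical axis.

C is a four-legged stool. The seat is a 277×267×28 mm slab whose top surface is at z = 384 mm; four round legs, each 44 mm in diameter, run from the floor (z = 0) to the underside of the seat, each leg's axis is inset half a diameter from the nearest pair of seat edges (so the leg's bounding box is flush with the corner).

The spool is on top of the table. Three stools sit around the table at the +y, −x, +x sides.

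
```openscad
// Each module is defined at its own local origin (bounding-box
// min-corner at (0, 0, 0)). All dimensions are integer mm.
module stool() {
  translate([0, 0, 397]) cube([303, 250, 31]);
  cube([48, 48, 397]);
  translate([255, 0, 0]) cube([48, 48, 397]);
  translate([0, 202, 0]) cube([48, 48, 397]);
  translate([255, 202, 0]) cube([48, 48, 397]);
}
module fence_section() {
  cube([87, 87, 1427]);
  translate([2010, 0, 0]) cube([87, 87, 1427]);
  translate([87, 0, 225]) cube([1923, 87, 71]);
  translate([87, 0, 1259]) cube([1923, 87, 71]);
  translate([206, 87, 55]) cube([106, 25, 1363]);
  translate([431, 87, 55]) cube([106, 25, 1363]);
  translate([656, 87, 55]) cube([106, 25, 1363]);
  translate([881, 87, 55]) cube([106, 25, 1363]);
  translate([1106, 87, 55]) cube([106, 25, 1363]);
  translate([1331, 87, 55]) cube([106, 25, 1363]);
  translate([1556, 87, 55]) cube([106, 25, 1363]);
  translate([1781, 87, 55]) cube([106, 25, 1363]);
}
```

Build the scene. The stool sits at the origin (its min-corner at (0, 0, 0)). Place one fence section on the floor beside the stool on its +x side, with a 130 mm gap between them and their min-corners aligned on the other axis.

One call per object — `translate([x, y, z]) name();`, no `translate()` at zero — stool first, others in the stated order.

stool();
translate([433, 0, 0]) fence_section();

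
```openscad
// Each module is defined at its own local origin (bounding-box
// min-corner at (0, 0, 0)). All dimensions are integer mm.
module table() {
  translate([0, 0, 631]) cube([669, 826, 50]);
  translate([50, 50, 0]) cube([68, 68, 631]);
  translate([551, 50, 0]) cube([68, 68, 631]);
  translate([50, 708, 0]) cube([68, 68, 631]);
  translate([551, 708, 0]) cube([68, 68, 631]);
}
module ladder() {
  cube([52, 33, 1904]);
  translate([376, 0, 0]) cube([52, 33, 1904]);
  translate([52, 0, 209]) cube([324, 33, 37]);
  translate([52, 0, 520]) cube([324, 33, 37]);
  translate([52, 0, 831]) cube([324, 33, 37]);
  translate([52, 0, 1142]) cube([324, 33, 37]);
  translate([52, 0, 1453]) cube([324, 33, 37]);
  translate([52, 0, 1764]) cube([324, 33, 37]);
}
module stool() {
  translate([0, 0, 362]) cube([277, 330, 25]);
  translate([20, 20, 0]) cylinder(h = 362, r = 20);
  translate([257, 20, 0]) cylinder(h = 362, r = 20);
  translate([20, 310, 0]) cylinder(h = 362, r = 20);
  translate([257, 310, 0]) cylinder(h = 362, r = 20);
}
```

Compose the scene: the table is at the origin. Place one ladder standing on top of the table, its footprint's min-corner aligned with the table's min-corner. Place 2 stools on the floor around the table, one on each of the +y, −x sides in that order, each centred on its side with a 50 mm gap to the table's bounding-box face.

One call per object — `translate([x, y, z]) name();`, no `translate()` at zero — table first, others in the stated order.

table();
translate([0, 0, 681]) ladder();
translate([196, 876, 0]) stool();
translate([-327, 248, 0]) stool();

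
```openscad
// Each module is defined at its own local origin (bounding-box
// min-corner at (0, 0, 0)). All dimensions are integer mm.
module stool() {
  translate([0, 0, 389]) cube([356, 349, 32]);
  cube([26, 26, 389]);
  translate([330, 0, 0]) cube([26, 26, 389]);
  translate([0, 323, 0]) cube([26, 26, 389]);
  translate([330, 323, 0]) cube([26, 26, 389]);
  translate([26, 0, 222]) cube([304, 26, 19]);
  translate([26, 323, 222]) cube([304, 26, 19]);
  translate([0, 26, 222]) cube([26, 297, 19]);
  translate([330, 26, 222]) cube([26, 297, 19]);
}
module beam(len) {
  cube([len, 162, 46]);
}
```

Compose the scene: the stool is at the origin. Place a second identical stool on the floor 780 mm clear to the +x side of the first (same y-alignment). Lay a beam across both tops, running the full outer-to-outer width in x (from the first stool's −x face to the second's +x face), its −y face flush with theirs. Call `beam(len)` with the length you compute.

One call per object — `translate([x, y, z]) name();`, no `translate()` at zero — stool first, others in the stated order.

stool();
translate([1136, 0, 0]) stool();
translate([0, 0, 421]) beam(1492);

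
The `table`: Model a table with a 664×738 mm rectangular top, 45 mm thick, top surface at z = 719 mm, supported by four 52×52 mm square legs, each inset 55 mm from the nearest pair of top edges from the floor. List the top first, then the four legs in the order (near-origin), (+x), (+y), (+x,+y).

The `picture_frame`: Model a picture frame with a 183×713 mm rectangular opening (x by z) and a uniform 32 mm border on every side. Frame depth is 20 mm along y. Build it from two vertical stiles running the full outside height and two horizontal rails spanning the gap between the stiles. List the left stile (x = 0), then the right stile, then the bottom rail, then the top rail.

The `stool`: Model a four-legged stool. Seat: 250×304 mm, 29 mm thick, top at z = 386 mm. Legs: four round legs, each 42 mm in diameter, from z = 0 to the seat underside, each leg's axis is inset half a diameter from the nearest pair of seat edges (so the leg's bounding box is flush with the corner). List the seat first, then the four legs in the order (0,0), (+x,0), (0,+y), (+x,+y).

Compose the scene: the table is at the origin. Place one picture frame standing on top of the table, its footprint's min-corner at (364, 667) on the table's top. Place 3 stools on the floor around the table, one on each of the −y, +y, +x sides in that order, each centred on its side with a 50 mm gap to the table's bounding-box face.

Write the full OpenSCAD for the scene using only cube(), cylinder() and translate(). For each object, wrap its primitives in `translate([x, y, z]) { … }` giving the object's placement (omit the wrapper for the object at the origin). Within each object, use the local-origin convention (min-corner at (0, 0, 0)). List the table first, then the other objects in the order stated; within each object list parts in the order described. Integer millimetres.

translate([0, 0, 674]) cube([664, 738, 45]);
translate([55, 55, 0]) cube([52, 52, 674]);
translate([557, 55, 0]) cube([52, 52, 674]);
translate([55, 631, 0]) cube([52, 52, 674]);
translate([557, 631, 0]) cube([52, 52, 674]);
translate([364, 667, 719]) {
  cube([32, 20, 777]);
  translate([215, 0, 0]) cube([32, 20, 777]);
  translate([32, 0, 0]) cube([183, 20, 32]);
  translate([32, 0, 745]) cube([183, 20, 32]);
}
translate([207, -354, 0]) {
  translate([0, 0, 357]) cube([250, 304, 29]);
  translate([21, 21, 0]) cylinder(h = 357, r = 21);
  translate([229, 21, 0]) cylinder(h = 357, r = 21);
  translate([21, 283, 0]) cylinder(h = 357, r = 21);
  translate([229, 283, 0]) cylinder(h = 357, r = 21);
}
translate([207, 788, 0]) {
  translate([0, 0, 357]) cube([250, 304, 29]);
  translate([21, 21, 0]) cylinder(h = 357, r = 21);
  translate([229, 21, 0]) cylinder(h = 357, r = 21);
  translate([21, 283, 0]) cylinder(h = 357, r = 21);
  translate([229, 283, 0]) cylinder(h = 357, r = 21);
}
translate([714, 217, 0]) {
  translate([0, 0, 357]) cube([250, 304, 29]);
  translate([21, 21, 0]) cylinder(h = 357, r = 21);
  translate([229, 21, 0]) cylinder(h = 357, r = 21);
  translate([21, 283, 0]) cylinder(h = 357, r = 21);
  translate([229, 283, 0]) cylinder(h = 357, r = 21);
}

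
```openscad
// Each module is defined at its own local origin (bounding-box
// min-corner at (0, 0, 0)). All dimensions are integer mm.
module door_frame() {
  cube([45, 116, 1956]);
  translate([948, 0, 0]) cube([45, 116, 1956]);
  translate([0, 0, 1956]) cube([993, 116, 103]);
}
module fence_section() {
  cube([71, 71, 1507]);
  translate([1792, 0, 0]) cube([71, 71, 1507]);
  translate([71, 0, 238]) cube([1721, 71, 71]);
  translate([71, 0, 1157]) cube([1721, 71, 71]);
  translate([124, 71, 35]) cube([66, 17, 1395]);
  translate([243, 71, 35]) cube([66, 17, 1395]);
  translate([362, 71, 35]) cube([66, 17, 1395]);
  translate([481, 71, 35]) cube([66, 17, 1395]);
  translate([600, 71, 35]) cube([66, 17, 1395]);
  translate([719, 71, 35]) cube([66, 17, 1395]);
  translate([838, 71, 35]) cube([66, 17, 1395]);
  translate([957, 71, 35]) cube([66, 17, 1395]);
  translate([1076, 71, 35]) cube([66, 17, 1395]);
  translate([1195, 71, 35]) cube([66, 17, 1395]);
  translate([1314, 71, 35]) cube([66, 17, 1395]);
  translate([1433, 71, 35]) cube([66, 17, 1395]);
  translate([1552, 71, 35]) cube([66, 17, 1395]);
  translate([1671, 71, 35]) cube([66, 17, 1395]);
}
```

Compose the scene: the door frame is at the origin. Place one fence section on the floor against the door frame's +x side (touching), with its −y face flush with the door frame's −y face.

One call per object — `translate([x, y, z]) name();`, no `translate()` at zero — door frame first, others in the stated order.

door_frame();
translate([993, 0, 0]) fence_section();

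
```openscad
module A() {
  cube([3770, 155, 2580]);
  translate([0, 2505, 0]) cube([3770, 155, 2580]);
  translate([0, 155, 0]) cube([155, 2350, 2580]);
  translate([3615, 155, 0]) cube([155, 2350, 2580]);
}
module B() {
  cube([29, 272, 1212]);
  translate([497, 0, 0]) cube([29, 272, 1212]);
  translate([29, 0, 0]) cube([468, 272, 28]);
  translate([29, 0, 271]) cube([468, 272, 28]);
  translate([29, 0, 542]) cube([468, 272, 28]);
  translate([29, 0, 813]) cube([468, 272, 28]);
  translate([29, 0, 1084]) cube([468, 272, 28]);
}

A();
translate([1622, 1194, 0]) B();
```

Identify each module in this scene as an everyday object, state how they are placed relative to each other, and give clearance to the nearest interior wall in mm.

Clearances: x = 1467, y = 1039; minimum 1039 mm.

A is a house frame. B is a bookshelf. The bookshelf sits inside the house frame, centred. The clearance to the nearest interior wall is 1039 mm.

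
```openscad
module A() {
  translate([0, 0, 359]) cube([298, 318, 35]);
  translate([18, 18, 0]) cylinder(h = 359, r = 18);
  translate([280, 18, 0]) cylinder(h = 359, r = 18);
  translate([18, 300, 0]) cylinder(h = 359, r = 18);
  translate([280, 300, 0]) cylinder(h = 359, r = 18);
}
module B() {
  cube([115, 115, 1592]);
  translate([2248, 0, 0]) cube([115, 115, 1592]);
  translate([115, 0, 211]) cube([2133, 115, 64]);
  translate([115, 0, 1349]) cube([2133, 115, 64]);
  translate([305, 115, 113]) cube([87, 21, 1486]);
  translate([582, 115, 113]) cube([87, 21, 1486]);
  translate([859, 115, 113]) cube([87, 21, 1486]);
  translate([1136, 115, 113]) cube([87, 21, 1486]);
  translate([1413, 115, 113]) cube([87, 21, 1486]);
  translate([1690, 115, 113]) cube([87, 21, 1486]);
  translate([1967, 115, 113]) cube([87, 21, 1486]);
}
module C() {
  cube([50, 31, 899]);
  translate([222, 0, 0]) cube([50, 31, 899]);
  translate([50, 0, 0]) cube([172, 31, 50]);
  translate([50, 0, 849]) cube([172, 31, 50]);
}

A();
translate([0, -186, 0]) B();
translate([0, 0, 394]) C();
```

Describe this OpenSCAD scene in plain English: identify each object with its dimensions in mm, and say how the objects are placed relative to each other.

A is a four-legged stool. The seat is 298×318 mm, 35 mm thick, top at z = 394 mm. It stands on four round legs, each 36 mm in diameter, from z = 0 to the seat underside, each leg's axis is inset half a diameter from the nearest pair of seat edges (so the leg's bounding box is flush with the corner).

B is a fence section. Two 115×115 mm posts, 1592 mm tall, stand on the floor with a clear span of 2133 mm between their inner faces. Two horizontal rails of 115×64 mm section span the gap between the posts with their undersides at z = 211 mm and z = 1349 mm, flush with the posts' −y face. 7 pickets, each 87 mm wide, 21 mm thick and 1486 mm tall, are fixed to the +y face of the rails with their bottoms at z = 113 mm, evenly spaced across the span with equal gaps (rounded down to the nearest mm) at the −x end and between each pair — any rounding remainder accumulates at the +x end.

C is a rectangular picture frame lying in the x–z plane (depth along y). The opening is 172 mm wide (x) by 799 mm tall (z), surrounded by a border 50 mm wide on all four sides. The frame is 31 mm deep and is made of two full-height vertical stiles with two horizontal rails fitted between them.

The fence section is on the floor beside the stool on its −y side. The picture frame is on top of the stool.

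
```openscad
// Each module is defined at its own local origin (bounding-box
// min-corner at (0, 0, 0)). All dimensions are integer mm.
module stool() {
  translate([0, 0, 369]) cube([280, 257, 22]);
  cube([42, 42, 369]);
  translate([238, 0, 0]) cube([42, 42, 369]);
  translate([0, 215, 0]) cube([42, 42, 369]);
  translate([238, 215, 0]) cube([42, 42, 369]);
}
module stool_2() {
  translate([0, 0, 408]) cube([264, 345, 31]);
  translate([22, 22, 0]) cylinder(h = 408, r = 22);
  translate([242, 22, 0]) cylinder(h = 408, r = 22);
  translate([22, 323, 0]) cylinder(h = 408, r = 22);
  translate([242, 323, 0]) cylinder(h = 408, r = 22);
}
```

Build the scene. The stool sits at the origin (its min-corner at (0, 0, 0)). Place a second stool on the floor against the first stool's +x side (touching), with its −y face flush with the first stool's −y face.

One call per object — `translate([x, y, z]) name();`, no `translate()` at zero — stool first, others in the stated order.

stool();
translate([280, 0, 0]) stool_2();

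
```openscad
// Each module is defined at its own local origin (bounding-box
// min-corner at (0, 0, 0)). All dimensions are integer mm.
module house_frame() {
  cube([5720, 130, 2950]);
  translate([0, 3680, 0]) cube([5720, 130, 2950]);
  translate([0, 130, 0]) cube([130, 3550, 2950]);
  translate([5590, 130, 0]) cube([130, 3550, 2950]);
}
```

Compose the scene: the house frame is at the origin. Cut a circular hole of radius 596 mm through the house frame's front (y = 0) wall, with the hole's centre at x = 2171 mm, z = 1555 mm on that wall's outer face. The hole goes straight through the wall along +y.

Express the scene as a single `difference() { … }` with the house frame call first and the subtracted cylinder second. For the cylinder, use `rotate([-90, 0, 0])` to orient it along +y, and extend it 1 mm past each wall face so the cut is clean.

difference() {
  house_frame();
  translate([2171, -1, 1555]) rotate([-90, 0, 0]) cylinder(h = 132, r = 596);
}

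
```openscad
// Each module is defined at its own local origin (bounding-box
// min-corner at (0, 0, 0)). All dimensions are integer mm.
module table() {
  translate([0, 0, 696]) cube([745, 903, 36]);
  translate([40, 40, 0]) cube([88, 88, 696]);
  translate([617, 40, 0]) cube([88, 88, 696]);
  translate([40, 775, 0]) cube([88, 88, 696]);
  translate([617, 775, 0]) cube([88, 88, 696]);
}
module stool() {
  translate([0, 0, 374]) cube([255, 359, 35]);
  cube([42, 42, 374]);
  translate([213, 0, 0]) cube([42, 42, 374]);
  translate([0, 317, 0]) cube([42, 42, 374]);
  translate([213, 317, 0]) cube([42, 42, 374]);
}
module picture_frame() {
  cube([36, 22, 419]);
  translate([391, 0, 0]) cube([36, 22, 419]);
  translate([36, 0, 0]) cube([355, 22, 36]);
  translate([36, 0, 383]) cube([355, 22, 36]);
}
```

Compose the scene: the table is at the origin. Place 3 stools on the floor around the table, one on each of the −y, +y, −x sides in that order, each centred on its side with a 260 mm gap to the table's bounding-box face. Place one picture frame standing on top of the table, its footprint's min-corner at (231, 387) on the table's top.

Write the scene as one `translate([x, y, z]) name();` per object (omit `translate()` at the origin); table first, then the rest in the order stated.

table();
translate([245, -619, 0]) stool();
translate([245, 1163, 0]) stool();
translate([-515, 272, 0]) stool();
translate([231, 387, 732]) picture_frame();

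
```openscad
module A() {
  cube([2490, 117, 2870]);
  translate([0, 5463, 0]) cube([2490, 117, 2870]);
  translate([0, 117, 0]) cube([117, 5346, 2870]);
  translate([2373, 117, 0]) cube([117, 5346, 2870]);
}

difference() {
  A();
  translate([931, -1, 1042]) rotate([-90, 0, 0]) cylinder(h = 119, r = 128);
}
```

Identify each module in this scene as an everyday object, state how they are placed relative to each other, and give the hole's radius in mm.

The subtracted cylinder has r = 128 mm.

A is a house frame. The house frame has a circular hole through its front wall. The hole's radius is 128 mm.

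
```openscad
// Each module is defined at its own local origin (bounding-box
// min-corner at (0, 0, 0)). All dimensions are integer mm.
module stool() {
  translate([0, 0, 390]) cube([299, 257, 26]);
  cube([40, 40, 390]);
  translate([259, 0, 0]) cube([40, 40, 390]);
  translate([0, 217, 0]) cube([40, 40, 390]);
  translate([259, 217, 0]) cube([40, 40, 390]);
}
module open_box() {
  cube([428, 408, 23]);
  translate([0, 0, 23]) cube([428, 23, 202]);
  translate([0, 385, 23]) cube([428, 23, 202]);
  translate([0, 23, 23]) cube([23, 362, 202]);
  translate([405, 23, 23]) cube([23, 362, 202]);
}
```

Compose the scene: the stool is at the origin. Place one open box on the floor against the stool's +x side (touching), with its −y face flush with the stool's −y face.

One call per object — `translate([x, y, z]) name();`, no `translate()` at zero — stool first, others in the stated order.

stool();
translate([299, 0, 0]) open_box();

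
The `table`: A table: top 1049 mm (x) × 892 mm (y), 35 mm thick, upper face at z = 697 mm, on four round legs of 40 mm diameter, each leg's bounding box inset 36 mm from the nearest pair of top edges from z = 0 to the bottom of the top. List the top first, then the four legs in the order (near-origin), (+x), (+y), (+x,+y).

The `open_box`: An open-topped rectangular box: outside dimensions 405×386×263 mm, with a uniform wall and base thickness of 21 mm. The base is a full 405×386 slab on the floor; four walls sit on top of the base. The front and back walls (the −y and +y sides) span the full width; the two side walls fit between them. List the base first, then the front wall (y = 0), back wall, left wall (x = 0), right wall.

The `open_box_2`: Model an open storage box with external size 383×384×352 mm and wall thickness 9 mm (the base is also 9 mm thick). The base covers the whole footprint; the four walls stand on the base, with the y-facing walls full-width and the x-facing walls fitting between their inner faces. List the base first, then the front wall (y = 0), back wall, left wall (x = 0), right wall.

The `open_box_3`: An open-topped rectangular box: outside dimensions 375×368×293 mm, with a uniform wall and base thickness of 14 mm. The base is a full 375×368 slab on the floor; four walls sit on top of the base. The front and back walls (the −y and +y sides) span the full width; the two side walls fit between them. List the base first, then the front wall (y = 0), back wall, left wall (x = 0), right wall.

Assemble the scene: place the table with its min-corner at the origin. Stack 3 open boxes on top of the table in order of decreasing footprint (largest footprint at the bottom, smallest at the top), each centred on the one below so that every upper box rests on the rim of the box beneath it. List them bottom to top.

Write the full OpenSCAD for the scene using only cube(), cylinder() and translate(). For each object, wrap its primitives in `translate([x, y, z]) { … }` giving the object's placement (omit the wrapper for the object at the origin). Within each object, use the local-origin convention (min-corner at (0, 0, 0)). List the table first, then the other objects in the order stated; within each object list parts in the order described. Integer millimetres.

translate([0, 0, 662]) cube([1049, 892, 35]);
translate([56, 56, 0]) cylinder(h = 662, r = 20);
translate([993, 56, 0]) cylinder(h = 662, r = 20);
translate([56, 836, 0]) cylinder(h = 662, r = 20);
translate([993, 836, 0]) cylinder(h = 662, r = 20);
translate([322, 253, 697]) {
  cube([405, 386, 21]);
  translate([0, 0, 21]) cube([405, 21, 242]);
  translate([0, 365, 21]) cube([405, 21, 242]);
  translate([0, 21, 21]) cube([21, 344, 242]);
  translate([384, 21, 21]) cube([21, 344, 242]);
}
translate([333, 254, 960]) {
  cube([383, 384, 9]);
  translate([0, 0, 9]) cube([383, 9, 343]);
  translate([0, 375, 9]) cube([383, 9, 343]);
  translate([0, 9, 9]) cube([9, 366, 343]);
  translate([374, 9, 9]) cube([9, 366, 343]);
}
translate([337, 262, 1312]) {
  cube([375, 368, 14]);
  translate([0, 0, 14]) cube([375, 14, 279]);
  translate([0, 354, 14]) cube([375, 14, 279]);
  translate([0, 14, 14]) cube([14, 340, 279]);
  translate([361, 14, 14]) cube([14, 340, 279]);
}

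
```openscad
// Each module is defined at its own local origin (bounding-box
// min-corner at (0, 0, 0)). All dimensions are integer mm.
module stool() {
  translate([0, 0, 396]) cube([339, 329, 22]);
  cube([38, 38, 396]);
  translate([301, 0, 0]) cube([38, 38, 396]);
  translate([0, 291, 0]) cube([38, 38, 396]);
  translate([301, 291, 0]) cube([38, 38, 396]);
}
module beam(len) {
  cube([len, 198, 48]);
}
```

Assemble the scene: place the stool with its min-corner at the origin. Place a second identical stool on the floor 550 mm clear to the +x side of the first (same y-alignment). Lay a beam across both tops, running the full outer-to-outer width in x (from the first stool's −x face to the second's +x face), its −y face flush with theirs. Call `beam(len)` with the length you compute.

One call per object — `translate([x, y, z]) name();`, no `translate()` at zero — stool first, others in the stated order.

stool();
translate([889, 0, 0]) stool();
translate([0, 0, 418]) beam(1228);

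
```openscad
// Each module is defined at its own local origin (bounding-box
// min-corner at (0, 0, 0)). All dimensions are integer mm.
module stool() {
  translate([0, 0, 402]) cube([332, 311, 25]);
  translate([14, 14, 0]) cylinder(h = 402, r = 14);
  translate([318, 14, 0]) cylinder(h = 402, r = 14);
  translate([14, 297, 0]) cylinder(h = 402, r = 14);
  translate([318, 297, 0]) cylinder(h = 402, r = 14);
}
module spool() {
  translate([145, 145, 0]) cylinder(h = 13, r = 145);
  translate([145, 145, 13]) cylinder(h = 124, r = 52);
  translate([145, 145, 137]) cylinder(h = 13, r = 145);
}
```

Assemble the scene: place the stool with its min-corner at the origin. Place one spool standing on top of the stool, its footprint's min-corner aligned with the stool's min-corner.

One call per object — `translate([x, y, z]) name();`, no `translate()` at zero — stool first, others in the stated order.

stool();
translate([0, 0, 427]) spool();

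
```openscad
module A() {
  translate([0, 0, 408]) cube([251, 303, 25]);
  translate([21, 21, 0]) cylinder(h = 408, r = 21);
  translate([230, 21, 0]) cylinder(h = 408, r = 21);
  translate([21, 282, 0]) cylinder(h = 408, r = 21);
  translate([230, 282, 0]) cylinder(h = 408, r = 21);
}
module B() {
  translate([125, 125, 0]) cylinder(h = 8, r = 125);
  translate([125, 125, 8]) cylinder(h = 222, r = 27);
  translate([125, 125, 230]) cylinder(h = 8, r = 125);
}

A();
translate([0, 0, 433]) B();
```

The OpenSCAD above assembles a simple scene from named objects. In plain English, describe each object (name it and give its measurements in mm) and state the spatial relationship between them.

A is a four-legged stool. The seat is a 251×303×25 mm slab whose top surface is at z = 433 mm; four round legs, each 42 mm in diameter, run from the floor (z = 0) to the underside of the seat, each leg's axis is inset half a diameter from the nearest pair of seat edges (so the leg's bounding box is flush with the corner).

B is a spool: two coaxial disc flanges of radius 125 mm and thickness 8 mm, joined by a core cylinder of radius 27 mm and height 222 mm. The lower flange rests on z = 0 and the three cylinders share a vertical axis.

The spool is on top of the stool.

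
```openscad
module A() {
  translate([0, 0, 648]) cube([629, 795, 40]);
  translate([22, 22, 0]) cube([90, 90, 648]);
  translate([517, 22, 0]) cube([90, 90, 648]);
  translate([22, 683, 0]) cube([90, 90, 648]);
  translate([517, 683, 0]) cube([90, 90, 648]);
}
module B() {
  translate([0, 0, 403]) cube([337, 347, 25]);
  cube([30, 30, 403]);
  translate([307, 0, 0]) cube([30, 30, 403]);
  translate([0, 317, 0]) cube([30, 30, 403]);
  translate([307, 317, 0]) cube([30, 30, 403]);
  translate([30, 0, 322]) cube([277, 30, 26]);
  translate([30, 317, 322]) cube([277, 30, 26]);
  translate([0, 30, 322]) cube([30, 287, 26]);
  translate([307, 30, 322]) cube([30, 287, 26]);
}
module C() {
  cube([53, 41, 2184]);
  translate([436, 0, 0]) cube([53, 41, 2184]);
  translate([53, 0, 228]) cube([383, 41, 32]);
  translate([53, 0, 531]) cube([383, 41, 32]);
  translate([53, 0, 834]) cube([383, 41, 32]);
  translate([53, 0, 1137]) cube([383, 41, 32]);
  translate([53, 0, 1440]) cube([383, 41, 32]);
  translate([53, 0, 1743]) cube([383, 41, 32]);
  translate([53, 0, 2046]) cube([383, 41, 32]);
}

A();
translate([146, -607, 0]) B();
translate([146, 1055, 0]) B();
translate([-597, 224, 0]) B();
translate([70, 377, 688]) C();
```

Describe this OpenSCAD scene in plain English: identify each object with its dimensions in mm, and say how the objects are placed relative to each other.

A is a table: top 629 mm (x) × 795 mm (y), 40 mm thick, upper face at z = 688 mm, on four 90×90 mm square legs, each inset 22 mm from the nearest pair of top edges, running from z = 0 to the bottom of the top.

B is a four-legged stool. The seat is a 337×347×25 mm slab whose top surface is at z = 428 mm; four square legs, each 30×30 mm in cross-section, run from the floor (z = 0) to the underside of the seat, each flush with a corner of the seat. Four stretchers, 30 mm wide and 26 mm tall, connect adjacent legs with their undersides at z = 322 mm, each running between the inner faces of the legs it joins and aligned with the legs' outer faces on the other axis.

C is a straight ladder. Two 53×41 mm vertical rails, 2184 mm tall, stand 489 mm apart (outside-to-outside) with their front faces coplanar on the −y side. 7 rungs, each 41 mm deep and 32 mm tall, span between the inner faces of the rails, front faces flush with the rails. The lowest rung's underside is at z = 228 mm and rungs are spaced 303 mm apart (underside to underside).

Three stools sit around the table at the −y, +y, −x sides. The ladder is on top of the table, centred.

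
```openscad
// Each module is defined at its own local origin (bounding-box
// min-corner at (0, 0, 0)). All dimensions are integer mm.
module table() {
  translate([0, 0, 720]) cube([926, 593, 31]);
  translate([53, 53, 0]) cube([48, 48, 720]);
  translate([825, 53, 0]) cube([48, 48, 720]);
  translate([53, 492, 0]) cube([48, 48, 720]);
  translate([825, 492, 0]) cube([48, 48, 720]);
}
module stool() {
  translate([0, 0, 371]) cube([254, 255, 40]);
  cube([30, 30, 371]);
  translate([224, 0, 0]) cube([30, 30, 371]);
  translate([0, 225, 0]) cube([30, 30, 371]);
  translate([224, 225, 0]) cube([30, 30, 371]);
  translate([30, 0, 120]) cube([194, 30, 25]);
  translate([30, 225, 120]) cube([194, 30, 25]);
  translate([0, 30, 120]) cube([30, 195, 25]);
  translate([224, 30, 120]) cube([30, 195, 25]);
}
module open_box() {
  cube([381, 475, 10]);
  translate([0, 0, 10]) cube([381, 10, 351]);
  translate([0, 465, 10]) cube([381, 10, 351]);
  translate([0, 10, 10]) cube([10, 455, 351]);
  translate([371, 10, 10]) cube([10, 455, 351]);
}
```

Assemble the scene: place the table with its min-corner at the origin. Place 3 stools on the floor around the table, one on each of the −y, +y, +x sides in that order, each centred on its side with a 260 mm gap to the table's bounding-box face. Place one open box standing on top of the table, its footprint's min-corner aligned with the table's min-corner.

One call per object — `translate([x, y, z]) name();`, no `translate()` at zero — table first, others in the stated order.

table();
translate([336, -515, 0]) stool();
translate([336, 853, 0]) stool();
translate([1186, 169, 0]) stool();
translate([0, 0, 751]) open_box();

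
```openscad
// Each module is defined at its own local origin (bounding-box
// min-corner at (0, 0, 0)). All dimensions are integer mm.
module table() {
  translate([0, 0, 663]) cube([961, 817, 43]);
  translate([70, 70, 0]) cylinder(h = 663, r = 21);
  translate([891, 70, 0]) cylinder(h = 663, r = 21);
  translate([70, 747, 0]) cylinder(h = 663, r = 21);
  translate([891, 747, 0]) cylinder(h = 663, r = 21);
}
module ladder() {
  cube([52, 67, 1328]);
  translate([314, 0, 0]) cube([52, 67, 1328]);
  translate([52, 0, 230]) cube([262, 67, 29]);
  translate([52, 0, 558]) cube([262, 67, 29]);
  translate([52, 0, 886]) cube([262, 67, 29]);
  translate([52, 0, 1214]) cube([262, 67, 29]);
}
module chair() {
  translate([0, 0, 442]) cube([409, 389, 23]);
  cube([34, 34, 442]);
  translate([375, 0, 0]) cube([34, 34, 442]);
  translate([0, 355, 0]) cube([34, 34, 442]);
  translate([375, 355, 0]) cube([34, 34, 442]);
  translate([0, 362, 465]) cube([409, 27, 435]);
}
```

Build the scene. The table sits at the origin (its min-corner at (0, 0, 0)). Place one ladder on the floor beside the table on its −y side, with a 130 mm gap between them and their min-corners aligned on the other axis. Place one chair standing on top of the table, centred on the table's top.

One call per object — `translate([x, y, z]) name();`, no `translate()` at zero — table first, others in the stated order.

table();
translate([0, -197, 0]) ladder();
translate([276, 214, 706]) chair();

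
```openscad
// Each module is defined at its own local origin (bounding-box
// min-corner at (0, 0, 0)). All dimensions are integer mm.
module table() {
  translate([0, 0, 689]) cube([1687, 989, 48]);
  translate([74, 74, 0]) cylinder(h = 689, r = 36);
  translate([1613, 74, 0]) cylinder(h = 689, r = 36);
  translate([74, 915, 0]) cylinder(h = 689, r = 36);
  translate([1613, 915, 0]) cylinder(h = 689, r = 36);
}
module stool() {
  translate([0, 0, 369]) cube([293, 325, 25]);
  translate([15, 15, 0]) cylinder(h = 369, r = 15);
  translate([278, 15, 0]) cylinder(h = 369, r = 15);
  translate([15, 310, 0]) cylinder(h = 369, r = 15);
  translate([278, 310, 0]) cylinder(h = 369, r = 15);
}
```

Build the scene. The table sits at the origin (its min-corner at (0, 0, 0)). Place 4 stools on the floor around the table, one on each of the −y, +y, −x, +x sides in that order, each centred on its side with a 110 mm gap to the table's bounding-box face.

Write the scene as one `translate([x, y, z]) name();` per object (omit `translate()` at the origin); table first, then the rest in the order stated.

table();
translate([697, -435, 0]) stool();
translate([697, 1099, 0]) stool();
translate([-403, 332, 0]) stool();
translate([1797, 332, 0]) stool();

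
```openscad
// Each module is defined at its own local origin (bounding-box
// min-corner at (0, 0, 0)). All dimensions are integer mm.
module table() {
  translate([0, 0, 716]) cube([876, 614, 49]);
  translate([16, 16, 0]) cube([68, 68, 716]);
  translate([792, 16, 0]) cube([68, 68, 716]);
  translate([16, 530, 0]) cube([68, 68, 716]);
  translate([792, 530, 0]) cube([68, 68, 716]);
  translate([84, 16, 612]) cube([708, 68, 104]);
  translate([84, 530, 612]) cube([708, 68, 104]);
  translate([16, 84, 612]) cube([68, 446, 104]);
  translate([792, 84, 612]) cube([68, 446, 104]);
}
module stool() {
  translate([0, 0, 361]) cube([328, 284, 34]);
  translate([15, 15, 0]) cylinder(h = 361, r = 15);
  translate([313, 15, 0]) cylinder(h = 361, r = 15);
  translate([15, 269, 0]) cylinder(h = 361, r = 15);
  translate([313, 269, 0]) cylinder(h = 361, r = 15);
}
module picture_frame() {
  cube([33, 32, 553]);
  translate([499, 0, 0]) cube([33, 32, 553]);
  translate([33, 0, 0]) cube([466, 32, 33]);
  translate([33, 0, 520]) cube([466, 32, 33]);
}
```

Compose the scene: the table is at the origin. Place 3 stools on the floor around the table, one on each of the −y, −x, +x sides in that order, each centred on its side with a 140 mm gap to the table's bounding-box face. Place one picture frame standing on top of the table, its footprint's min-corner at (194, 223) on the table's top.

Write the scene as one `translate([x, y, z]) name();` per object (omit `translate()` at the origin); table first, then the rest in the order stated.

table();
translate([274, -424, 0]) stool();
translate([-468, 165, 0]) stool();
translate([1016, 165, 0]) stool();
translate([194, 223, 765]) picture_frame();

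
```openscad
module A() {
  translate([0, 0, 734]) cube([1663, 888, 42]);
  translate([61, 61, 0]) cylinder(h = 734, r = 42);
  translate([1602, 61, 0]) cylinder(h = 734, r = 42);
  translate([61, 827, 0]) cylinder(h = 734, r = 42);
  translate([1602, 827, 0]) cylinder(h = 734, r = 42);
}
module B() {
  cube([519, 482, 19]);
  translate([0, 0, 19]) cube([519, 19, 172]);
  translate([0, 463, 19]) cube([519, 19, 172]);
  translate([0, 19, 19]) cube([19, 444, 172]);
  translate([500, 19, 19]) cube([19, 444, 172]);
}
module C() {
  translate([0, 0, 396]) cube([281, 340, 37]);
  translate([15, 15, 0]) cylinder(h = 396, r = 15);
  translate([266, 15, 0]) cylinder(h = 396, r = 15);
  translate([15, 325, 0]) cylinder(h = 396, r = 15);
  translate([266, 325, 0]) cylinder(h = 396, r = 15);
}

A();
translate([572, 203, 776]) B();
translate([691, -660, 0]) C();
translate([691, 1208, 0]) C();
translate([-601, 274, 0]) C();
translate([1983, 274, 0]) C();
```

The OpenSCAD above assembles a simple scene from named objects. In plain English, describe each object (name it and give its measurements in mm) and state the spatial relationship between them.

A is a table: top 1663 mm (x) × 888 mm (y), 42 mm thick, upper face at z = 776 mm, on four round legs of 84 mm diameter, each leg's bounding box inset 19 mm from the nearest pair of top edges, running from z = 0 to the bottom of the top.

B is an open storage box with external size 519×482×191 mm and wall thickness 19 mm (the base is also 19 mm thick). The base covers the whole footprint; the four walls stand on the base, with the y-facing walls full-width and the x-facing walls fitting between their inner faces.

C is a four-legged stool. The seat is 281×340 mm, 37 mm thick, top at z = 433 mm. It stands on four round legs, each 30 mm in diameter, from z = 0 to the seat underside, each leg's axis is inset half a diameter from the nearest pair of seat edges (so the leg's bounding box is flush with the corner).

The open box is on top of the table, centred. Four stools sit around the table at the −y, +y, −x, +x sides.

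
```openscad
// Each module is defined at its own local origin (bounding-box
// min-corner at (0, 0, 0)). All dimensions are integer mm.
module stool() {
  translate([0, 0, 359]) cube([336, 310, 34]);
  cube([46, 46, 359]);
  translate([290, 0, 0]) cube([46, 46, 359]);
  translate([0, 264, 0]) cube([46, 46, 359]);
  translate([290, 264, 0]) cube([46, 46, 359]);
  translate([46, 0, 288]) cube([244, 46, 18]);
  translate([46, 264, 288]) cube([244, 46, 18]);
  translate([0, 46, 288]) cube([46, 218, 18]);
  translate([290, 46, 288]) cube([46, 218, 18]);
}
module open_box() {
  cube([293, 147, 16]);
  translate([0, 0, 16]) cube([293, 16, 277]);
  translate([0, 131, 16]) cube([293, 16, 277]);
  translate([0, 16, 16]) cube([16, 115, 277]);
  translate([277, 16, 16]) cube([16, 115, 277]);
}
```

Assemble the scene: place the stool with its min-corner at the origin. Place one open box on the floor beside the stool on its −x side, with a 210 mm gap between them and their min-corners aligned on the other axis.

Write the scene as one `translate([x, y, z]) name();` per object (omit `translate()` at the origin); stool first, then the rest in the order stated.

stool();
translate([-503, 0, 0]) open_box();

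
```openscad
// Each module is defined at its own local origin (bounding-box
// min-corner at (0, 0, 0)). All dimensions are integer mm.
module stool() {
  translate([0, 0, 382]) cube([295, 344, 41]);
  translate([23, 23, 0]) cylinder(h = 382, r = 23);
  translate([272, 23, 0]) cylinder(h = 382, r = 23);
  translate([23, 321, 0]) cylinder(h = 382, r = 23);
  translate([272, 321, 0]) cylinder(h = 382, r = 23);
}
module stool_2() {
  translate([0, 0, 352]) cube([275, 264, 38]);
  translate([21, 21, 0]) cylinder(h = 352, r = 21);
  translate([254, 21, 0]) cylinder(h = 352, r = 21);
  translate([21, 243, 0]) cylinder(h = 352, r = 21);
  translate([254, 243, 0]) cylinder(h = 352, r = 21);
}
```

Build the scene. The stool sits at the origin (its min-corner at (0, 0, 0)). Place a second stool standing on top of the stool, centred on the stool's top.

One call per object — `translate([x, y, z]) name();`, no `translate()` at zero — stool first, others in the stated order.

stool();
translate([10, 40, 423]) stool_2();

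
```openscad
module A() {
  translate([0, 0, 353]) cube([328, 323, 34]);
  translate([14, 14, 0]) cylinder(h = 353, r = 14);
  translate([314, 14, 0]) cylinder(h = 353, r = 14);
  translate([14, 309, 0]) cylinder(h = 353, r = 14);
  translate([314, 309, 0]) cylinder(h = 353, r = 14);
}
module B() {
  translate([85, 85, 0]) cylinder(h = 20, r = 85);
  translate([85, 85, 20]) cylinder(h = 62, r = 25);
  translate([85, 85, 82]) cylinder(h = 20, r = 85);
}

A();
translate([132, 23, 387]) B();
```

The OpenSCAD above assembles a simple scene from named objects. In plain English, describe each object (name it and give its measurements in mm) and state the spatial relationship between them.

A is a simple wooden stool: a rectangular seat 328 mm (x) by 323 mm (y), 34 mm thick, top face at z = 387 mm, on four round legs, each 28 mm in diameter. The legs rest on z = 0, each leg's axis is inset half a diameter from the nearest pair of seat edges (so the leg's bounding box is flush with the corner).

B is a spool: two coaxial disc flanges of radius 85 mm and thickness 20 mm, joined by a core cylinder of radius 25 mm and height 62 mm. The lower flange rests on z = 0 and the three cylinders share a vertical axis.

The spool is on top of the stool.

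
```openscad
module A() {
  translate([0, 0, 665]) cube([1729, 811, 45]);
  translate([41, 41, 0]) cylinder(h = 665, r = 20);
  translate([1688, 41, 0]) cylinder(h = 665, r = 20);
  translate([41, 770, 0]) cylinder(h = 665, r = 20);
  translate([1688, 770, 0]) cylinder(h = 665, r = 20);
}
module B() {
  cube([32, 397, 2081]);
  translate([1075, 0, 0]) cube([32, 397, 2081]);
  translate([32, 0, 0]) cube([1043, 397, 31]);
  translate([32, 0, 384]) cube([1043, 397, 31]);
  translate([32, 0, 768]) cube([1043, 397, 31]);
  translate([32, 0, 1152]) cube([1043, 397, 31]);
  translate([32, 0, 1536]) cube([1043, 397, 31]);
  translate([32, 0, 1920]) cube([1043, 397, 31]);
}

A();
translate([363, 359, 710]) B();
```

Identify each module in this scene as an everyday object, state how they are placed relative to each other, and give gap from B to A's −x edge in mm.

The bookshelf's min-x is at 363; the table's min-x is 0; gap = 363 mm.

A is a table. B is a bookshelf. The bookshelf is on top of the table. The gap from the bookshelf to the table's −x edge is 363 mm.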